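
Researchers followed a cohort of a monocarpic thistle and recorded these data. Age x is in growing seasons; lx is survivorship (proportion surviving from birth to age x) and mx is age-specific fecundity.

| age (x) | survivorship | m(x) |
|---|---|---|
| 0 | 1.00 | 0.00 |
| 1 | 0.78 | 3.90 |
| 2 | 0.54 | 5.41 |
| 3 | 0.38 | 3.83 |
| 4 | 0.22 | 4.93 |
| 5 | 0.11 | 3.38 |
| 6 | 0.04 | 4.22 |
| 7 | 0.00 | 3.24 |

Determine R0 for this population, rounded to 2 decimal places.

lx·mx by age: 0, 3.042, 2.9214, 1.4554, 1.0846, 0.3718, 0.1688, 0
R0 = Σ lx·mx = 9.044 → 9.04

9.04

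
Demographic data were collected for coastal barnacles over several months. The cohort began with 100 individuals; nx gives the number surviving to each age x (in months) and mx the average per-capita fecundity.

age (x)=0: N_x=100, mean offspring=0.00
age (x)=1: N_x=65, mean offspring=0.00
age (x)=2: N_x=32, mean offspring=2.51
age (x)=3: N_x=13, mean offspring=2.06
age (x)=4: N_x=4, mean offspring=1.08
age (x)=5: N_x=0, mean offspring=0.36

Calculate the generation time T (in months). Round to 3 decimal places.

lx = nx/n0 = nx/100: 1, 0.65, 0.32, 0.13, 0.04, 0
lx·mx: 0, 0, 0.8032, 0.2678, 0.0432, 0 → R0 = 1.1142
x·lx·mx: 0, 0, 1.6064, 0.8034, 0.1728, 0 → Σ = 2.5826
T = 2.5826 / 1.1142 = 2.317896… → 2.318

2.318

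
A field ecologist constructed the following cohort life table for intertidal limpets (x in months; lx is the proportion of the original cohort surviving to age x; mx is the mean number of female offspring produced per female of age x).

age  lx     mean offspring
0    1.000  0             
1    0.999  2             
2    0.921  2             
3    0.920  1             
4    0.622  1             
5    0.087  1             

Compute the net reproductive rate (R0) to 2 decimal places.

lx·mx by age: 0, 1.998, 1.842, 0.92, 0.622, 0.087
R0 = Σ lx·mx = 5.469 → 5.47

5.47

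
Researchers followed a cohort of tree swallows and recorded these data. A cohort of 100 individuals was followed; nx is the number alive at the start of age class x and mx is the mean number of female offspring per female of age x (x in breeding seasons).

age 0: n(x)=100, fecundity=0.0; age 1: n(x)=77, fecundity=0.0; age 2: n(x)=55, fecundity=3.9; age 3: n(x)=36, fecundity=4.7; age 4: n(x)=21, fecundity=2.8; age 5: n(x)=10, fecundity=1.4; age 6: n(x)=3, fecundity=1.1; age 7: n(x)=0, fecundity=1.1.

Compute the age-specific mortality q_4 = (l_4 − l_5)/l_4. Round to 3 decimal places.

0.524

lx = nx/n0 = nx/100: 1, 0.77, 0.55, 0.36, 0.21, 0.1, 0.03, 0
q_4 = (l_4 − l_5) / l_4 = (0.21 − 0.1) / 0.21
     = 0.11 / 0.21 = 0.52381… → 0.524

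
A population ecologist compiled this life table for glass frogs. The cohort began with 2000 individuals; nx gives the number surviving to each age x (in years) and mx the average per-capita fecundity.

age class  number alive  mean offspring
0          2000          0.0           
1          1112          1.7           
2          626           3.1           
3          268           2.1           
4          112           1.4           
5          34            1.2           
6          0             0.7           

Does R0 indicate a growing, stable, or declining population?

growing

lx = nx/n0 = nx/2000: 1, 0.556, 0.313, 0.134, 0.056, 0.017, 0
R0 = Σ lx·mx = 0 + 0.9452 + 0.9703 + 0.2814 + 0.0784 + 0.0204 + 0 = 2.2957
R0 > 1, so the population is growing.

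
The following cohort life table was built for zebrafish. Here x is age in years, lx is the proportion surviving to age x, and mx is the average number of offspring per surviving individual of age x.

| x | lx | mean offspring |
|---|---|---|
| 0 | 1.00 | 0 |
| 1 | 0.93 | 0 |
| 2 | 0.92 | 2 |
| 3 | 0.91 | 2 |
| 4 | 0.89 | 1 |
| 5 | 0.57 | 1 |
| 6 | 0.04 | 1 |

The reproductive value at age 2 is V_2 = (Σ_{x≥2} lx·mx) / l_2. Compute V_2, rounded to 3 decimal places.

lx·mx for x ≥ 2: 1.84, 1.82, 0.89, 0.57, 0.04 → sum = 5.16
V_2 = 5.16 / l_2 = 5.16 / 0.92 = 5.608696… → 5.609

5.609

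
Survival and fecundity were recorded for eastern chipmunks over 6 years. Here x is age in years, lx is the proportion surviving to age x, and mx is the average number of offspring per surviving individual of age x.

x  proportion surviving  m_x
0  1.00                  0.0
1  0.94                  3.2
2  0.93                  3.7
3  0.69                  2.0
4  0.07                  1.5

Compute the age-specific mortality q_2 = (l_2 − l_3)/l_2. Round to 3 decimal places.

q_2 = (l_2 − l_3) / l_2 = (0.93 − 0.69) / 0.93
     = 0.24 / 0.93 = 0.258065… → 0.258

0.258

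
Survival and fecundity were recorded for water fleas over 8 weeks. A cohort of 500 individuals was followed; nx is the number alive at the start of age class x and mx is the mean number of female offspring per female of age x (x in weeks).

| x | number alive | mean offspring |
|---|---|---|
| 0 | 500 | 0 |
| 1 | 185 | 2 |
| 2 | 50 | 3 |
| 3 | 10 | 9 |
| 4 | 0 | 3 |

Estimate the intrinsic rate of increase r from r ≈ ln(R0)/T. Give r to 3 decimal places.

0.129

lx = nx/n0 = nx/500: 1, 0.37, 0.1, 0.02, 0
R0 = Σ lx·mx = 0 + 0.74 + 0.3 + 0.18 + 0 = 1.22
Σ x·lx·mx = 1.88; T = 1.88/1.22 = 1.54098…
r ≈ ln(R0)/T = ln(1.22)/1.54098… = 0.12904… → 0.129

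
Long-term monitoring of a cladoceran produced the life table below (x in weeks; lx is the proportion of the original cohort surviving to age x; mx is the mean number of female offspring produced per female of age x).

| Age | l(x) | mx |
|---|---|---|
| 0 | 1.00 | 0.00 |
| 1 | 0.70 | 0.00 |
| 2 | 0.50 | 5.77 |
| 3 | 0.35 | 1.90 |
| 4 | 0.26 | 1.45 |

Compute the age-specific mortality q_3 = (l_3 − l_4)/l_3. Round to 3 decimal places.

q_3 = (l_3 − l_4) / l_3 = (0.35 − 0.26) / 0.35
     = 0.09 / 0.35 = 0.257143… → 0.257

0.257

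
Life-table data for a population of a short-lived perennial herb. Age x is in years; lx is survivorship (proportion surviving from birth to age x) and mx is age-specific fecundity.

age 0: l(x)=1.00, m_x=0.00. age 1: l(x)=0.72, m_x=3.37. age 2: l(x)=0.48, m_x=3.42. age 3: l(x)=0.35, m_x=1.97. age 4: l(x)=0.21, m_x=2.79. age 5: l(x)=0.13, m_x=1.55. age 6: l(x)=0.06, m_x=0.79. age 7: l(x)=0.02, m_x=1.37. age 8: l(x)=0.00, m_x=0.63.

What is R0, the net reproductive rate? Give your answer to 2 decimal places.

5.62

lx·mx by age: 0, 2.4264, 1.6416, 0.6895, 0.5859, 0.2015, 0.0474, 0.0274, 0
R0 = Σ lx·mx = 5.6197 → 5.62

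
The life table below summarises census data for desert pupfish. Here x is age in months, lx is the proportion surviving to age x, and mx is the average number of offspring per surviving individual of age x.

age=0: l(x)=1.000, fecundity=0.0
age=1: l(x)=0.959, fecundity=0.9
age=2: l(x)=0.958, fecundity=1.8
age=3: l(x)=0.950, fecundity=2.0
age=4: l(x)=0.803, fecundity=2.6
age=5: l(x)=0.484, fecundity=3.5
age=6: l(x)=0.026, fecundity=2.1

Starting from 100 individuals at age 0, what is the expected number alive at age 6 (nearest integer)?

Expected survivors = N0 · l_6 = 100 × 0.026 = 2.6 → 3

3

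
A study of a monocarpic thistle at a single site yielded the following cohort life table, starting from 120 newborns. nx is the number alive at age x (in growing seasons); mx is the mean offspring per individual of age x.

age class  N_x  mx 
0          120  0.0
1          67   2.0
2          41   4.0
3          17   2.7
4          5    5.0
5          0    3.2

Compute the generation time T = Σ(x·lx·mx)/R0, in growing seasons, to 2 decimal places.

1.90

lx = nx/n0 = nx/120: 1, 0.55833…, 0.34167…, 0.14167…, 0.04167…, 0
lx·mx: 0, 1.116667…, 1.366667…, 0.3825…, 0.208333…, 0 → R0 = 3.074167…
x·lx·mx: 0, 1.116667…, 2.733333…, 1.1475…, 0.833333…, 0 → Σ = 5.830833…
T = 5.830833… / 3.074167… = 1.89672… → 1.90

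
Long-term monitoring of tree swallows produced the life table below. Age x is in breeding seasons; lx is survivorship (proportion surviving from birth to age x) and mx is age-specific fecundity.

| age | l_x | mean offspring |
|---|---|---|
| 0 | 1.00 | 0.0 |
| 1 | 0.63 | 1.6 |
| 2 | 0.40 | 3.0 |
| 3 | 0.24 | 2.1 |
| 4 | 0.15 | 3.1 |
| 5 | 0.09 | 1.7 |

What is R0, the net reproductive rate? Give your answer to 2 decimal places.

3.33

lx·mx by age: 0, 1.008, 1.2, 0.504, 0.465, 0.153
R0 = Σ lx·mx = 3.33 → 3.33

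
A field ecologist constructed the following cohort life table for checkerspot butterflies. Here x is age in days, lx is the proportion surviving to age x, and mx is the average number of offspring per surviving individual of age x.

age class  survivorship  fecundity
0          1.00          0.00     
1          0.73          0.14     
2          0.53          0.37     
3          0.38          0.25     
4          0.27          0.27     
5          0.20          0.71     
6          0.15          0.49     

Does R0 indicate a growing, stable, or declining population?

R0 = Σ lx·mx = 0 + 0.1022 + 0.1961 + 0.095 + 0.0729 + 0.142 + 0.0735 = 0.6817
R0 < 1, so the population is declining.

declining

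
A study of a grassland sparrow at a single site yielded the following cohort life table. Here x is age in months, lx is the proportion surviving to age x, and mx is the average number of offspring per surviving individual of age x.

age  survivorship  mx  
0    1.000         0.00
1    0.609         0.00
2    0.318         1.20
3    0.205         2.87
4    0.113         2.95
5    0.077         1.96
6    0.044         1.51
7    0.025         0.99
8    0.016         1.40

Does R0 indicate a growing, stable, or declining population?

R0 = Σ lx·mx = 0 + 0 + 0.3816 + 0.58835 + 0.33335 + 0.15092 + 0.06644 + 0.02475 + 0.0224 = 1.56781
R0 > 1, so the population is growing.

growing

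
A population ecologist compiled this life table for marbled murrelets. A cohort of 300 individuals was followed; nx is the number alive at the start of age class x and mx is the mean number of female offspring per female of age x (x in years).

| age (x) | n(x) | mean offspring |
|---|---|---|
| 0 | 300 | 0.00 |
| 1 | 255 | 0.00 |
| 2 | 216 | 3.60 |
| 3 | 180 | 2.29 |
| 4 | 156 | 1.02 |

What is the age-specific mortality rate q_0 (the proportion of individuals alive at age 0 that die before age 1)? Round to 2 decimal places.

lx = nx/n0 = nx/300: 1, 0.85, 0.72, 0.6, 0.52
q_0 = (l_0 − l_1) / l_0 = (1 − 0.85) / 1
     = 0.15 / 1 = 0.15 → 0.15

0.15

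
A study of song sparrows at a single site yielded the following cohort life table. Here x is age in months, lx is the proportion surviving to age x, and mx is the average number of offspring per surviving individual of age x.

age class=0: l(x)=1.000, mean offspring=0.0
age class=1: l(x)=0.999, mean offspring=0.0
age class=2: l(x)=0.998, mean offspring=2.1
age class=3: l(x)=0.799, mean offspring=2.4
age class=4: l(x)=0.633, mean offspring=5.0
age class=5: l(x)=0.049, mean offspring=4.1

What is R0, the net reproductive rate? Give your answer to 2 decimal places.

7.38

lx·mx by age: 0, 0, 2.0958, 1.9176, 3.165, 0.2009
R0 = Σ lx·mx = 7.3793 → 7.38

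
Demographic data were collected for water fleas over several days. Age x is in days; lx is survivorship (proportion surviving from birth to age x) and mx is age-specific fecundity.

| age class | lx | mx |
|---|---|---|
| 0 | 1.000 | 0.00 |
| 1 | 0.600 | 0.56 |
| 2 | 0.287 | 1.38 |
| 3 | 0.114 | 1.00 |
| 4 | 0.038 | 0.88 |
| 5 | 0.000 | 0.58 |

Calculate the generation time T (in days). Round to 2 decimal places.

1.82

lx·mx: 0, 0.336, 0.39606, 0.114, 0.03344, 0 → R0 = 0.8795
x·lx·mx: 0, 0.336, 0.79212, 0.342, 0.13376, 0 → Σ = 1.60388
T = 1.60388 / 0.8795 = 1.823627… → 1.82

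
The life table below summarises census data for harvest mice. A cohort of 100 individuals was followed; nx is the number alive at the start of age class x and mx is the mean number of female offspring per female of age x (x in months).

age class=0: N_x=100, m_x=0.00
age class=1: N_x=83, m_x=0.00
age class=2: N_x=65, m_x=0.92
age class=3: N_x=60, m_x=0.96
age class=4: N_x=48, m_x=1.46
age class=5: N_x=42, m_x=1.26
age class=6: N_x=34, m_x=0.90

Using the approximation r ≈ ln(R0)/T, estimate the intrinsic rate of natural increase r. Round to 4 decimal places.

lx = nx/n0 = nx/100: 1, 0.83, 0.65, 0.6, 0.48, 0.42, 0.34
R0 = Σ lx·mx = 0 + 0 + 0.598 + 0.576 + 0.7008 + 0.5292 + 0.306 = 2.71
Σ x·lx·mx = 10.2092; T = 10.2092/2.71 = 3.76723…
r ≈ ln(R0)/T = ln(2.71)/3.76723… = 0.264637… → 0.2646

0.2646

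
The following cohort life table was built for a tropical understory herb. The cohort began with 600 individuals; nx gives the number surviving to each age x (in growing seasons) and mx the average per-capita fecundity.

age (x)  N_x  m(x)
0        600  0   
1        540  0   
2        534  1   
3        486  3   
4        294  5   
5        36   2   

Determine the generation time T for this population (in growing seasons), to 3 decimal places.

lx = nx/n0 = nx/600: 1, 0.9, 0.89, 0.81, 0.49, 0.06
lx·mx: 0, 0, 0.89, 2.43, 2.45, 0.12 → R0 = 5.89
x·lx·mx: 0, 0, 1.78, 7.29, 9.8, 0.6 → Σ = 19.47
T = 19.47 / 5.89 = 3.305603… → 3.306

3.306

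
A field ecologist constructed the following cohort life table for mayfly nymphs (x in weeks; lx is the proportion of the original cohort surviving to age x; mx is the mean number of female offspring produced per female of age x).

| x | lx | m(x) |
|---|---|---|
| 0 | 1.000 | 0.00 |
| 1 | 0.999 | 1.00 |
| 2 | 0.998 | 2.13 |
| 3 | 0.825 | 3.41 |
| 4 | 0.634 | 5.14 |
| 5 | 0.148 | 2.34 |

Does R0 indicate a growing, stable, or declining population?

growing

R0 = Σ lx·mx = 0 + 0.999 + 2.12574 + 2.81325 + 3.25876 + 0.34632 = 9.54307
R0 > 1, so the population is growing.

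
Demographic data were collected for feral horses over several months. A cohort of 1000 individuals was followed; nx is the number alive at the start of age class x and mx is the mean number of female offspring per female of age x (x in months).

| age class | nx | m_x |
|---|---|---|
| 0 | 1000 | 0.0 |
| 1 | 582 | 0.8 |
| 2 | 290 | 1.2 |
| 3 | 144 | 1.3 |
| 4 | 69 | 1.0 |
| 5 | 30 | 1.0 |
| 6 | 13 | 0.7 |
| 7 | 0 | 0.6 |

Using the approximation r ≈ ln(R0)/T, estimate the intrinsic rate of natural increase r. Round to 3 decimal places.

lx = nx/n0 = nx/1000: 1, 0.582, 0.29, 0.144, 0.069, 0.03, 0.013, 0
R0 = Σ lx·mx = 0 + 0.4656 + 0.348 + 0.1872 + 0.069 + 0.03 + 0.0091 + 0 = 1.1089
Σ x·lx·mx = 2.2038; T = 2.2038/1.1089 = 1.98737…
r ≈ ln(R0)/T = ln(1.1089)/1.98737… = 0.05201… → 0.052

0.052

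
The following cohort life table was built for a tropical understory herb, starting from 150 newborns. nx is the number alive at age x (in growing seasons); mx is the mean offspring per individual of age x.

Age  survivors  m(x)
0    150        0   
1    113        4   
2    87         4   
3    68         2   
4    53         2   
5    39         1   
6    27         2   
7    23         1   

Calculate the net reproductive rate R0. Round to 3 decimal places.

lx = nx/n0 = nx/150: 1, 0.75333…, 0.58, 0.45333…, 0.35333…, 0.26, 0.18, 0.15333…
lx·mx by age: 0, 3.013333…, 2.32, 0.906667…, 0.706667…, 0.26, 0.36, 0.153333…
R0 = Σ lx·mx = 7.72… → 7.720

7.720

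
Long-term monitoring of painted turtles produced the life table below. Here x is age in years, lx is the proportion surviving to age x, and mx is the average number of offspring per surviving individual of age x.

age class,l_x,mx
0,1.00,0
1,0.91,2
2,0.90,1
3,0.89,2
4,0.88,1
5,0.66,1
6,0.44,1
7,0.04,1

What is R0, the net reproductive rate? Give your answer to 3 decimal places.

lx·mx by age: 0, 1.82, 0.9, 1.78, 0.88, 0.66, 0.44, 0.04
R0 = Σ lx·mx = 6.52 → 6.520

6.520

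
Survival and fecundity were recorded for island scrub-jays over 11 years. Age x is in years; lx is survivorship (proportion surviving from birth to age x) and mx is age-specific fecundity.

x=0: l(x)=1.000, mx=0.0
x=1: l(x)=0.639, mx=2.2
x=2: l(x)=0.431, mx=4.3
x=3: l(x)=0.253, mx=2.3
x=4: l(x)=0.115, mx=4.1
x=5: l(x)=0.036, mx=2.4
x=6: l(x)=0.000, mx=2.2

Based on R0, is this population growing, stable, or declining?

growing

R0 = Σ lx·mx = 0 + 1.4058 + 1.8533 + 0.5819 + 0.4715 + 0.0864 + 0 = 4.3989
R0 > 1, so the population is growing.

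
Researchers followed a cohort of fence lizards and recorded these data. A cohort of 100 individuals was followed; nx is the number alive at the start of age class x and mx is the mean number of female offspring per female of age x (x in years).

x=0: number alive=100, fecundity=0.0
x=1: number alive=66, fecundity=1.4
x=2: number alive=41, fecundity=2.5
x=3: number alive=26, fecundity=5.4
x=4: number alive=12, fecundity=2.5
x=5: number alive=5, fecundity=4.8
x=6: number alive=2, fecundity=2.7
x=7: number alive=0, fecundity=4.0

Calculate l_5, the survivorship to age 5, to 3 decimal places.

l_5 = n_5/n_0 = 5/100 = 0.05 → 0.050

0.050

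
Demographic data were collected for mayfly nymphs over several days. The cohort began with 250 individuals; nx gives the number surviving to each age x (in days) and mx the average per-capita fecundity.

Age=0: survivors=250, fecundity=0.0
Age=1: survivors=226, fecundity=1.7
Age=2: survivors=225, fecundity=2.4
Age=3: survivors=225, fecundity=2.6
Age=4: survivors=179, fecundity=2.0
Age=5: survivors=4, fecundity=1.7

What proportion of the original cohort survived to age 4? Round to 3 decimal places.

0.716

l_4 = n_4/n_0 = 179/250 = 0.716 → 0.716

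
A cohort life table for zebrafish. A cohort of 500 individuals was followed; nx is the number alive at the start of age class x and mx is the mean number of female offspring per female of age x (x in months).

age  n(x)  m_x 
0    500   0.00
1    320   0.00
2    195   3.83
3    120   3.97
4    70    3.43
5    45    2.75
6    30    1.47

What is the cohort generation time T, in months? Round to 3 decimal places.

lx = nx/n0 = nx/500: 1, 0.64, 0.39, 0.24, 0.14, 0.09, 0.06
lx·mx: 0, 0, 1.4937, 0.9528, 0.4802, 0.2475, 0.0882 → R0 = 3.2624
x·lx·mx: 0, 0, 2.9874, 2.8584, 1.9208, 1.2375, 0.5292 → Σ = 9.5333
T = 9.5333 / 3.2624 = 2.922174… → 2.922

2.922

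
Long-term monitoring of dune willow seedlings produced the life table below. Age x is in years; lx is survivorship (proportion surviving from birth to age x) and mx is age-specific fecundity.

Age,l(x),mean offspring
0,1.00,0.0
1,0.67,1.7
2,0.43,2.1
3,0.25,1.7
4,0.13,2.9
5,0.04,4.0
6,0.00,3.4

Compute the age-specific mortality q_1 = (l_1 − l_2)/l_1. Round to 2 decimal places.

q_1 = (l_1 − l_2) / l_1 = (0.67 − 0.43) / 0.67
     = 0.24 / 0.67 = 0.358209… → 0.36

0.36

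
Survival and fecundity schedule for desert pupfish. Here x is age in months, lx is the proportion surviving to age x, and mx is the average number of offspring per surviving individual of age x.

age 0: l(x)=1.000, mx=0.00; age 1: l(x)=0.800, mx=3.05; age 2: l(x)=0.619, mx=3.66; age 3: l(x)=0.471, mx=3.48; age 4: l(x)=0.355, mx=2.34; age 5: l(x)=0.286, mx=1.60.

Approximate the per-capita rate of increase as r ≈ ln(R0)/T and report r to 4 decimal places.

R0 = Σ lx·mx = 0 + 2.44 + 2.26554 + 1.63908 + 0.8307 + 0.4576 = 7.63292
Σ x·lx·mx = 17.49912; T = 17.49912/7.63292 = 2.29259…
r ≈ ln(R0)/T = ln(7.63292)/2.29259… = 0.886541… → 0.8865

0.8865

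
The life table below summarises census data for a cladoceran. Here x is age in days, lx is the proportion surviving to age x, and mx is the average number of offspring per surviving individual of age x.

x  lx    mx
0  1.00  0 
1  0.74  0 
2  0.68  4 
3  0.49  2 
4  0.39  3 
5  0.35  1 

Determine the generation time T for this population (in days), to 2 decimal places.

2.84

lx·mx: 0, 0, 2.72, 0.98, 1.17, 0.35 → R0 = 5.22
x·lx·mx: 0, 0, 5.44, 2.94, 4.68, 1.75 → Σ = 14.81
T = 14.81 / 5.22 = 2.837165… → 2.84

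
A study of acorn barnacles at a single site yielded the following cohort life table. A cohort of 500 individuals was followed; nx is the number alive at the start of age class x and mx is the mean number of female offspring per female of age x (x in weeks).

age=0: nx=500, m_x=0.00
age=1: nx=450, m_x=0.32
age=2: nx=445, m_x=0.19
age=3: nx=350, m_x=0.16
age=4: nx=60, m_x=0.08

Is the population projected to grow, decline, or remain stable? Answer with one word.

declining

lx = nx/n0 = nx/500: 1, 0.9, 0.89, 0.7, 0.12
R0 = Σ lx·mx = 0 + 0.288 + 0.1691 + 0.112 + 0.0096 = 0.5787
R0 < 1, so the population is declining.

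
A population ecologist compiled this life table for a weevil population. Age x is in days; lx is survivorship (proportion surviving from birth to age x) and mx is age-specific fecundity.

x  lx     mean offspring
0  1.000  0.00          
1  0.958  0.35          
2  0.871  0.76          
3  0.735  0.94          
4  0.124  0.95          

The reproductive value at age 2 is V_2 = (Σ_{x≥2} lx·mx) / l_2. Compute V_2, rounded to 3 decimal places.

1.688

lx·mx for x ≥ 2: 0.66196, 0.6909, 0.1178 → sum = 1.47066
V_2 = 1.47066 / l_2 = 1.47066 / 0.871 = 1.688473… → 1.688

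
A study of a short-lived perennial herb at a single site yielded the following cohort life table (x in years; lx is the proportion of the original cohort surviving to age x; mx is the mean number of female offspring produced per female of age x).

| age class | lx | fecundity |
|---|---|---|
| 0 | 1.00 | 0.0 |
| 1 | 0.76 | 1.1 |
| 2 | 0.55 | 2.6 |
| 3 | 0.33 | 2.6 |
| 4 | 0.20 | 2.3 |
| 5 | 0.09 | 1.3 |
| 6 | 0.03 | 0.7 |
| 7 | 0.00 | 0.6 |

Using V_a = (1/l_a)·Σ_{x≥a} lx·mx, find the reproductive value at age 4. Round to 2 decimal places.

lx·mx for x ≥ 4: 0.46, 0.117, 0.021, 0 → sum = 0.598
V_4 = 0.598 / l_4 = 0.598 / 0.2 = 2.99 → 2.99

2.99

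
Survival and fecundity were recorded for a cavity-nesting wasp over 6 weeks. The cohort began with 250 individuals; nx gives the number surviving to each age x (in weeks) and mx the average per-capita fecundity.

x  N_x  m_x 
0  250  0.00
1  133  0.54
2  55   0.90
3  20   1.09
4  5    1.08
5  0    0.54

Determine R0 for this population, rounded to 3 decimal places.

lx = nx/n0 = nx/250: 1, 0.532, 0.22, 0.08, 0.02, 0
lx·mx by age: 0, 0.28728, 0.198, 0.0872, 0.0216, 0
R0 = Σ lx·mx = 0.59408 → 0.594

0.594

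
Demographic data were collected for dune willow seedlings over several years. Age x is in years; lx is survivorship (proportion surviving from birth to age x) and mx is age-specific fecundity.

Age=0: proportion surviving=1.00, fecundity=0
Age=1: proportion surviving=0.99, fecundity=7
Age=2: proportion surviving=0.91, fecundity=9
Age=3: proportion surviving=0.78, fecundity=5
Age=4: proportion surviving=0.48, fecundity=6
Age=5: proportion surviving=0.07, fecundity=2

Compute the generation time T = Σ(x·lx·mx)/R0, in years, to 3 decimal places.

2.143

lx·mx: 0, 6.93, 8.19, 3.9, 2.88, 0.14 → R0 = 22.04
x·lx·mx: 0, 6.93, 16.38, 11.7, 11.52, 0.7 → Σ = 47.23
T = 47.23 / 22.04 = 2.142922… → 2.143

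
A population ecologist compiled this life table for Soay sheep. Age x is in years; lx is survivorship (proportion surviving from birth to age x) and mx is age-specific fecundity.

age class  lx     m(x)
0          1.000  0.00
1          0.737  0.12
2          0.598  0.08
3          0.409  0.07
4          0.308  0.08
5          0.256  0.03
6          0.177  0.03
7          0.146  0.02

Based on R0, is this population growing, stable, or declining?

R0 = Σ lx·mx = 0 + 0.08844 + 0.04784 + 0.02863 + 0.02464 + 0.00768 + 0.00531 + 0.00292 = 0.20546
R0 < 1, so the population is declining.

declining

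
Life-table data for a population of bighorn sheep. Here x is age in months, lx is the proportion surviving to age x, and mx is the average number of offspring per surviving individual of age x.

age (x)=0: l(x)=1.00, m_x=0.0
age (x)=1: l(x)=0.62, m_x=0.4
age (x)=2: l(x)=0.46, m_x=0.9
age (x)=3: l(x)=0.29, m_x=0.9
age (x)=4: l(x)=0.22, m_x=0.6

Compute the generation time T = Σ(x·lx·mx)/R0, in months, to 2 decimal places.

2.26

lx·mx: 0, 0.248, 0.414, 0.261, 0.132 → R0 = 1.055
x·lx·mx: 0, 0.248, 0.828, 0.783, 0.528 → Σ = 2.387
T = 2.387 / 1.055 = 2.262559… → 2.26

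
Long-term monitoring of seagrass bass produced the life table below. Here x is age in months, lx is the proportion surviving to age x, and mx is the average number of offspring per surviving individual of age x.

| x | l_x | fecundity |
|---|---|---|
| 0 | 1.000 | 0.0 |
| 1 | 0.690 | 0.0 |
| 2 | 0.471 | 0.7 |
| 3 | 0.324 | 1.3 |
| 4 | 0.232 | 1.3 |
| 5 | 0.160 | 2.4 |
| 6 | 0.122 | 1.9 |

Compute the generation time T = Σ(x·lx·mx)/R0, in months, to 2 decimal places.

lx·mx: 0, 0, 0.3297, 0.4212, 0.3016, 0.384, 0.2318 → R0 = 1.6683
x·lx·mx: 0, 0, 0.6594, 1.2636, 1.2064, 1.92, 1.3908 → Σ = 6.4402
T = 6.4402 / 1.6683 = 3.860337… → 3.86

3.86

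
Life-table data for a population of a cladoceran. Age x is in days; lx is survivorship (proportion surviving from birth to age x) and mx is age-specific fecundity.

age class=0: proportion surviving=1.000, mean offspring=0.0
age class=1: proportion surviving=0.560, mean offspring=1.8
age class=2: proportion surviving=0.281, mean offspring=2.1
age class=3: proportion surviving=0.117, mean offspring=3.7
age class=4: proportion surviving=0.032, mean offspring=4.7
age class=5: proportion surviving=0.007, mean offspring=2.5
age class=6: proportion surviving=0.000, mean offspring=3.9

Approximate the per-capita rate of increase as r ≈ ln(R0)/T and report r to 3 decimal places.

0.415

R0 = Σ lx·mx = 0 + 1.008 + 0.5901 + 0.4329 + 0.1504 + 0.0175 + 0 = 2.1989
Σ x·lx·mx = 4.176; T = 4.176/2.1989 = 1.89913…
r ≈ ln(R0)/T = ln(2.1989)/1.89913… = 0.4149… → 0.415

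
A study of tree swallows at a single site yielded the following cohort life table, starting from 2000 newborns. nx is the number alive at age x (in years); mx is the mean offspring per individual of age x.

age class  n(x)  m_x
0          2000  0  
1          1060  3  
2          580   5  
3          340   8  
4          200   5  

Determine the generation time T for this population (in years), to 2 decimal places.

2.16

lx = nx/n0 = nx/2000: 1, 0.53, 0.29, 0.17, 0.1
lx·mx: 0, 1.59, 1.45, 1.36, 0.5 → R0 = 4.9
x·lx·mx: 0, 1.59, 2.9, 4.08, 2 → Σ = 10.57
T = 10.57 / 4.9 = 2.157143… → 2.16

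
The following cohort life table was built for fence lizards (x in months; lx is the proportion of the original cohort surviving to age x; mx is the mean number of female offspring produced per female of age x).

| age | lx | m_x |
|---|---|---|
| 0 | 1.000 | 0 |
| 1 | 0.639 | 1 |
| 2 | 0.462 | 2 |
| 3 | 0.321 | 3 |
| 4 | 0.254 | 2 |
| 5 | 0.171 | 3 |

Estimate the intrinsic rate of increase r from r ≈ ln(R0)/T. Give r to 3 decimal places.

R0 = Σ lx·mx = 0 + 0.639 + 0.924 + 0.963 + 0.508 + 0.513 = 3.547
Σ x·lx·mx = 9.973; T = 9.973/3.547 = 2.81167…
r ≈ ln(R0)/T = ln(3.547)/2.81167… = 0.4503… → 0.450

0.450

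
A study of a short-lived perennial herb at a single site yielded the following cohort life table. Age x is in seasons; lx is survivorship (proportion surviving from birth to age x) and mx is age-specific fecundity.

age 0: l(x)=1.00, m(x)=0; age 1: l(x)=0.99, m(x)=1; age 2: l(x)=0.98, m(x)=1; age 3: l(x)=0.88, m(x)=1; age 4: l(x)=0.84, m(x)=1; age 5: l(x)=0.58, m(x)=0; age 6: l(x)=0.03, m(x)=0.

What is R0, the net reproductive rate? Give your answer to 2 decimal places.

3.69

lx·mx by age: 0, 0.99, 0.98, 0.88, 0.84, 0, 0
R0 = Σ lx·mx = 3.69 → 3.69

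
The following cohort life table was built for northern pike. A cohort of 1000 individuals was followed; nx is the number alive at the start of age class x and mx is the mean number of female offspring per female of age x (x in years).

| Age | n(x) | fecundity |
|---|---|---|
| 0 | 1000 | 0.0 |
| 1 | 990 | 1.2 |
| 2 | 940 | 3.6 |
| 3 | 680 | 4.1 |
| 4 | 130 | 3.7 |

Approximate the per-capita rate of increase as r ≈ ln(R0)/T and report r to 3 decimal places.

0.885

lx = nx/n0 = nx/1000: 1, 0.99, 0.94, 0.68, 0.13
R0 = Σ lx·mx = 0 + 1.188 + 3.384 + 2.788 + 0.481 = 7.841
Σ x·lx·mx = 18.244; T = 18.244/7.841 = 2.32674…
r ≈ ln(R0)/T = ln(7.841)/2.32674… = 0.88509… → 0.885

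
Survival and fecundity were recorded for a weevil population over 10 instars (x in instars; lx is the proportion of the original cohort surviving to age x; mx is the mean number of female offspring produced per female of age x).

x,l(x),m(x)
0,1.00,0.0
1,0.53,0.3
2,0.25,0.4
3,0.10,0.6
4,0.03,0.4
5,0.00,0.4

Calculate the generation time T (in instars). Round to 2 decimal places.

1.77

lx·mx: 0, 0.159, 0.1, 0.06, 0.012, 0 → R0 = 0.331
x·lx·mx: 0, 0.159, 0.2, 0.18, 0.048, 0 → Σ = 0.587
T = 0.587 / 0.331 = 1.773414… → 1.77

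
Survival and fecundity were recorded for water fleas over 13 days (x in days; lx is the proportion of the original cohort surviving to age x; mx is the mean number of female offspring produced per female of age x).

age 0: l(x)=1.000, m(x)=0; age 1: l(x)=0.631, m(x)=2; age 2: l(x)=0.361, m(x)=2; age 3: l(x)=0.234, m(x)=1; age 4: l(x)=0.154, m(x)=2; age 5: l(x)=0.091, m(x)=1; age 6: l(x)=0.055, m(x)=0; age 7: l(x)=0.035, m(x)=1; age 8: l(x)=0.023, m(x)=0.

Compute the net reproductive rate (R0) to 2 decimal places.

2.65

lx·mx by age: 0, 1.262, 0.722, 0.234, 0.308, 0.091, 0, 0.035, 0
R0 = Σ lx·mx = 2.652 → 2.65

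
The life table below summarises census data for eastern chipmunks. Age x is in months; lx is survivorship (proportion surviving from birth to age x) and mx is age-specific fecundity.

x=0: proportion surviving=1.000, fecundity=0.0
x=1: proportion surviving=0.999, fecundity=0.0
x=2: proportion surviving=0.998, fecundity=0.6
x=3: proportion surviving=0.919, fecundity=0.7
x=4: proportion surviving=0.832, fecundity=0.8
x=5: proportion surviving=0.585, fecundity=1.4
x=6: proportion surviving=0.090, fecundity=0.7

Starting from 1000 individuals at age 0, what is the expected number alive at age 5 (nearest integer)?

Expected survivors = N0 · l_5 = 1000 × 0.585 = 585 → 585

585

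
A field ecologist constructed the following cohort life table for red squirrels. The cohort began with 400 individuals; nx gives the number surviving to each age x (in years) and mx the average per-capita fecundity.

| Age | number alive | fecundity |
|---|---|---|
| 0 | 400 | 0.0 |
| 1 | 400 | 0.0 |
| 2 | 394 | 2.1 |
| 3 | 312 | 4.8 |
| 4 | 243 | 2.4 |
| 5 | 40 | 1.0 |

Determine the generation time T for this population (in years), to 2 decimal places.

lx = nx/n0 = nx/400: 1, 1, 0.985, 0.78, 0.6075, 0.1
lx·mx: 0, 0, 2.0685, 3.744, 1.458, 0.1 → R0 = 7.3705
x·lx·mx: 0, 0, 4.137, 11.232, 5.832, 0.5 → Σ = 21.701
T = 21.701 / 7.3705 = 2.944305… → 2.94

2.94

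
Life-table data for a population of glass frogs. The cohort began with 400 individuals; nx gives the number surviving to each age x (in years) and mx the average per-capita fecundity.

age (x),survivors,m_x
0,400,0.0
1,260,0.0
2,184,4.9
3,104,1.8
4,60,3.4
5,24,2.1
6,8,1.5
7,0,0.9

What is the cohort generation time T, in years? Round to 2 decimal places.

lx = nx/n0 = nx/400: 1, 0.65, 0.46, 0.26, 0.15, 0.06, 0.02, 0
lx·mx: 0, 0, 2.254, 0.468, 0.51, 0.126, 0.03, 0 → R0 = 3.388
x·lx·mx: 0, 0, 4.508, 1.404, 2.04, 0.63, 0.18, 0 → Σ = 8.762
T = 8.762 / 3.388 = 2.586187… → 2.59

2.59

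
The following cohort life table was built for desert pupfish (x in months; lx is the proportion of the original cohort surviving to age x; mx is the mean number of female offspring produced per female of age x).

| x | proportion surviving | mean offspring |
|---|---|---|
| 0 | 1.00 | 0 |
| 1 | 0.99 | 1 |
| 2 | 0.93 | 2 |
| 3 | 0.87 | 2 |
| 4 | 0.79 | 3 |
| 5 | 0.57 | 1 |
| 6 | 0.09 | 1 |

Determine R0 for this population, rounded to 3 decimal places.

7.620

lx·mx by age: 0, 0.99, 1.86, 1.74, 2.37, 0.57, 0.09
R0 = Σ lx·mx = 7.62 → 7.620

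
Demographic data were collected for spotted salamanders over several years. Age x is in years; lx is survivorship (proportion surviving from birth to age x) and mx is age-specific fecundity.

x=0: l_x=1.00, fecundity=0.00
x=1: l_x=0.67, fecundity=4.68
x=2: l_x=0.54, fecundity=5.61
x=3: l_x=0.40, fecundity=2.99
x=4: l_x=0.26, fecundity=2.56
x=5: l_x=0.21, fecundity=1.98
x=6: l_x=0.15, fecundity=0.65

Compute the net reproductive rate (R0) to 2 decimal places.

lx·mx by age: 0, 3.1356, 3.0294, 1.196, 0.6656, 0.4158, 0.0975
R0 = Σ lx·mx = 8.5399 → 8.54

8.54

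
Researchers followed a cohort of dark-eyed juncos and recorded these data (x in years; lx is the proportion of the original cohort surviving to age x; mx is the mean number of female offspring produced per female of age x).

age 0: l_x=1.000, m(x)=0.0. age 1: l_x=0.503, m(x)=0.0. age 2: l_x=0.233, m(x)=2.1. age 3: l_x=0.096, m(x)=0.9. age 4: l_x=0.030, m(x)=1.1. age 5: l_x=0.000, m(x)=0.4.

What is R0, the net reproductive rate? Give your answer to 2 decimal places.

lx·mx by age: 0, 0, 0.4893, 0.0864, 0.033, 0
R0 = Σ lx·mx = 0.6087 → 0.61

0.61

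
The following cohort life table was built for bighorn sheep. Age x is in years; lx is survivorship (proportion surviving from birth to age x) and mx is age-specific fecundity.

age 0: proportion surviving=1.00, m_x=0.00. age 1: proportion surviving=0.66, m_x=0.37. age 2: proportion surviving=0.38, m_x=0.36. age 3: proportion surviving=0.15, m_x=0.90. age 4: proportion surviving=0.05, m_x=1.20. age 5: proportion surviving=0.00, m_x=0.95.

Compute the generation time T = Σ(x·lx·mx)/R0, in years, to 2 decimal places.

2.02

lx·mx: 0, 0.2442, 0.1368, 0.135, 0.06, 0 → R0 = 0.576
x·lx·mx: 0, 0.2442, 0.2736, 0.405, 0.24, 0 → Σ = 1.1628
T = 1.1628 / 0.576 = 2.01875 → 2.02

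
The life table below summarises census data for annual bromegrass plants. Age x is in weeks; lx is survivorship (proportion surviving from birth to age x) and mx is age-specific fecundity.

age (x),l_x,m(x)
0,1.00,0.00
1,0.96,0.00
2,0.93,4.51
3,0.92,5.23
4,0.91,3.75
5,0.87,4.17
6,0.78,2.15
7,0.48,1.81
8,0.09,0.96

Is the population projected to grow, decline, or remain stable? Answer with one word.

growing

R0 = Σ lx·mx = 0 + 0 + 4.1943 + 4.8116 + 3.4125 + 3.6279 + 1.677 + 0.8688 + 0.0864 = 18.6785
R0 > 1, so the population is growing.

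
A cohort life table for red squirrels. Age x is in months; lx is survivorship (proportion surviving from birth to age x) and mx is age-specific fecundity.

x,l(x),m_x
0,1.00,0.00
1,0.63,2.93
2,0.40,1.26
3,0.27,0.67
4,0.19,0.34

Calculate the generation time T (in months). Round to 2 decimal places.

lx·mx: 0, 1.8459, 0.504, 0.1809, 0.0646 → R0 = 2.5954
x·lx·mx: 0, 1.8459, 1.008, 0.5427, 0.2584 → Σ = 3.655
T = 3.655 / 2.5954 = 1.408261… → 1.41

1.41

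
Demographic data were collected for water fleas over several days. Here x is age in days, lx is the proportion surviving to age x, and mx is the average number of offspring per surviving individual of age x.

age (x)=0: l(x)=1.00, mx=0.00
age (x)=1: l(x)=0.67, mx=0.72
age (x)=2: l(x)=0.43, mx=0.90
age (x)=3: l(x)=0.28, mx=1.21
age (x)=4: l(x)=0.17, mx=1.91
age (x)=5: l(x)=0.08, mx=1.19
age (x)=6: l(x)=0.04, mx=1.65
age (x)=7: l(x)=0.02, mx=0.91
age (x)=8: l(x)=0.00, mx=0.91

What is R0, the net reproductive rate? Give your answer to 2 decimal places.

1.71

lx·mx by age: 0, 0.4824, 0.387, 0.3388, 0.3247, 0.0952, 0.066, 0.0182, 0
R0 = Σ lx·mx = 1.7123 → 1.71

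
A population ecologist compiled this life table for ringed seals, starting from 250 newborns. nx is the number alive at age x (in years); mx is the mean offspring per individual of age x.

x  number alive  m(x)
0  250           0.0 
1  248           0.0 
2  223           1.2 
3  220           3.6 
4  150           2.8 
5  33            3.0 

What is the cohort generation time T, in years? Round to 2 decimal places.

3.22

lx = nx/n0 = nx/250: 1, 0.992, 0.892, 0.88, 0.6, 0.132
lx·mx: 0, 0, 1.0704, 3.168, 1.68, 0.396 → R0 = 6.3144
x·lx·mx: 0, 0, 2.1408, 9.504, 6.72, 1.98 → Σ = 20.3448
T = 20.3448 / 6.3144 = 3.221969… → 3.22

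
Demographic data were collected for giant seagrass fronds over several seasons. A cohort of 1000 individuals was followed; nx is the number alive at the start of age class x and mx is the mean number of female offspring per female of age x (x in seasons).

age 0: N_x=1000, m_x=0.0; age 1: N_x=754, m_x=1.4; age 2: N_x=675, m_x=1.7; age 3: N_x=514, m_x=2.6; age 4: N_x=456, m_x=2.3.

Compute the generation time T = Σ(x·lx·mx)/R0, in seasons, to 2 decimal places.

lx = nx/n0 = nx/1000: 1, 0.754, 0.675, 0.514, 0.456
lx·mx: 0, 1.0556, 1.1475, 1.3364, 1.0488 → R0 = 4.5883
x·lx·mx: 0, 1.0556, 2.295, 4.0092, 4.1952 → Σ = 11.555
T = 11.555 / 4.5883 = 2.518362… → 2.52

2.52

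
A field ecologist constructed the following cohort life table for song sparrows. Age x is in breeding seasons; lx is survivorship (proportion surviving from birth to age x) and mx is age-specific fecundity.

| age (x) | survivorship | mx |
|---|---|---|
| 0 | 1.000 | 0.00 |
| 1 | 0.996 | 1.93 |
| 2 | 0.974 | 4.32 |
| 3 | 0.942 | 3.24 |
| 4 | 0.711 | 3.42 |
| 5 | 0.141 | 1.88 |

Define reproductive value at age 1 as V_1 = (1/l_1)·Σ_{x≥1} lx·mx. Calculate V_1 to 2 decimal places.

11.93

lx·mx for x ≥ 1: 1.92228, 4.20768, 3.05208, 2.43162, 0.26508 → sum = 11.87874
V_1 = 11.87874 / l_1 = 11.87874 / 0.996 = 11.926446… → 11.93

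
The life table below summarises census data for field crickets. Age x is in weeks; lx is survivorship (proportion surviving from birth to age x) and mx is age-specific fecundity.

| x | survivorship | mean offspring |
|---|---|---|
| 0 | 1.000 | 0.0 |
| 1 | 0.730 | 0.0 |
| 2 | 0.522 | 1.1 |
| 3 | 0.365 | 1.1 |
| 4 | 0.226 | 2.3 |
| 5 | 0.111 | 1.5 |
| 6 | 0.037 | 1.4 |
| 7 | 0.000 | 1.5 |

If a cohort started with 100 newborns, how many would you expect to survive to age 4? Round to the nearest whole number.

Expected survivors = N0 · l_4 = 100 × 0.226 = 22.6 → 23

23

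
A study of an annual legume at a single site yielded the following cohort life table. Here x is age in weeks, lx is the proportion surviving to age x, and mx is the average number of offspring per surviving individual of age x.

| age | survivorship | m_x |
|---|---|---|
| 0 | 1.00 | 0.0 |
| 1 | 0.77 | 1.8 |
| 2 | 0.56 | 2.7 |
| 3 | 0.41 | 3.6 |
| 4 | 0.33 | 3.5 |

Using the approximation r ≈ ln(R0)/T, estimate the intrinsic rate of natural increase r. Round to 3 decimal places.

R0 = Σ lx·mx = 0 + 1.386 + 1.512 + 1.476 + 1.155 = 5.529
Σ x·lx·mx = 13.458; T = 13.458/5.529 = 2.43407…
r ≈ ln(R0)/T = ln(5.529)/2.43407… = 0.70253… → 0.703

0.703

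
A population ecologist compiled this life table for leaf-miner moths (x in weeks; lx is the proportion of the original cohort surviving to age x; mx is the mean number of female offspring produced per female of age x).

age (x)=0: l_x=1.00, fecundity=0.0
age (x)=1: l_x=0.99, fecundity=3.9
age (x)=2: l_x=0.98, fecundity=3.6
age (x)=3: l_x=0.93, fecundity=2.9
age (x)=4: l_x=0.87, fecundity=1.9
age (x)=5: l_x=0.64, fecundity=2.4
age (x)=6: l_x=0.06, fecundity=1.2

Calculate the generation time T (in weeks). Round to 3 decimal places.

2.527

lx·mx: 0, 3.861, 3.528, 2.697, 1.653, 1.536, 0.072 → R0 = 13.347
x·lx·mx: 0, 3.861, 7.056, 8.091, 6.612, 7.68, 0.432 → Σ = 33.732
T = 33.732 / 13.347 = 2.52731… → 2.527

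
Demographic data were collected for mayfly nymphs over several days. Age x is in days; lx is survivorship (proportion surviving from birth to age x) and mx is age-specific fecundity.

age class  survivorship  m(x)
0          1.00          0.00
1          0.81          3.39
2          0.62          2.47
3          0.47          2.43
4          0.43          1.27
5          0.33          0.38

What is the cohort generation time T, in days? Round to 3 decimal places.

lx·mx: 0, 2.7459, 1.5314, 1.1421, 0.5461, 0.1254 → R0 = 6.0909
x·lx·mx: 0, 2.7459, 3.0628, 3.4263, 2.1844, 0.627 → Σ = 12.0464
T = 12.0464 / 6.0909 = 1.97777… → 1.978

1.978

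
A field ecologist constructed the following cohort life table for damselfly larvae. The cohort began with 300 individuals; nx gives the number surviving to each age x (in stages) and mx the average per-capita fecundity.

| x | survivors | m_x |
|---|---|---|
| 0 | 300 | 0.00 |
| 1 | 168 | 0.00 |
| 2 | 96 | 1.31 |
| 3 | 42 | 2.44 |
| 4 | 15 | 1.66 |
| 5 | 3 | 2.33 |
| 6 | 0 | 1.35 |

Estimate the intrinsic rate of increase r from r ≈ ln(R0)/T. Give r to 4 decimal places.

lx = nx/n0 = nx/300: 1, 0.56, 0.32, 0.14, 0.05, 0.01, 0
R0 = Σ lx·mx = 0 + 0 + 0.4192 + 0.3416 + 0.083 + 0.0233 + 0 = 0.8671
Σ x·lx·mx = 2.3117; T = 2.3117/0.8671 = 2.66601…
r ≈ ln(R0)/T = ln(0.8671)/2.66601… = -0.053488… → -0.0535

-0.0535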